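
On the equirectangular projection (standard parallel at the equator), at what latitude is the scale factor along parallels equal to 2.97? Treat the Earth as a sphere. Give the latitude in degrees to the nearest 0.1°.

70.3°

Plate carrée: h = 1, k = sec φ along parallels.
sec φ = 2.97  ⇒  cos φ = 0.3367  ⇒  φ ≈ 70.3°.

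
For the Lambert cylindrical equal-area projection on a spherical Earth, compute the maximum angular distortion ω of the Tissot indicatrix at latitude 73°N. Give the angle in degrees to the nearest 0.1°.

The Lambert cylindrical equal-area projection is the cylindrical equal-area projection with its standard parallel at the equator (φ₀ = 0). A cylindrical equal-area projection with standard parallel φ₀ has meridian scale h = cos φ / cos φ₀ and parallel scale k = cos φ₀ / cos φ (so areas are preserved, h·k = 1).
At 73°: h = 0.2924, k = 3.420; principal scales a = 3.420, b = 0.2924.
sin(ω/2) = (a − b)/(a + b) = 3.128/3.713 = 0.8425, so ω = 2 arcsin(0.8425) ≈ 114.8°.

114.8°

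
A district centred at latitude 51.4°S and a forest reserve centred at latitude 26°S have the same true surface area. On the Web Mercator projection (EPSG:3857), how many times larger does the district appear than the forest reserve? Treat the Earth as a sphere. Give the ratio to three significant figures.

2.08

Mercator areal scale is sec²φ.
At 51.4°: sec²(51.4°) = 1/0.6239² = 2.569.
At 26°: sec²(26°) = 1/0.8988² = 1.238.
Ratio = 2.569/1.238 = cos²(26°)/cos²(51.4°) ≈ 2.08.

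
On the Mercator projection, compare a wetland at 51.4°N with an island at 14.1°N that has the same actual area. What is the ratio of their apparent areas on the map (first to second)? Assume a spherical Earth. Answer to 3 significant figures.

Mercator areal scale is sec²φ.
At 51.4°: sec²(51.4°) = 1/0.6239² = 2.569.
At 14.1°: sec²(14.1°) = 1/0.9699² = 1.063.
Ratio = 2.569/1.063 = cos²(14.1°)/cos²(51.4°) ≈ 2.42.

2.42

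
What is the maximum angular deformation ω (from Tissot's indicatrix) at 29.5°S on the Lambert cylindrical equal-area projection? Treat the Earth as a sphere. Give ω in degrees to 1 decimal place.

The Lambert cylindrical equal-area projection is the cylindrical equal-area projection with its standard parallel at the equator (φ₀ = 0). Cylindrical equal-area (φ₀ = 0°): h = cos φ / cos 0° along meridians, k = cos 0° / cos φ along parallels; h·k = 1.
At 29.5°: h = 0.8704, k = 1.149; principal scales a = 1.149, b = 0.8704.
sin(ω/2) = (a − b)/(a + b) = 0.2786/2.019 = 0.1380, so ω = 2 arcsin(0.1380) ≈ 15.9°.

15.9°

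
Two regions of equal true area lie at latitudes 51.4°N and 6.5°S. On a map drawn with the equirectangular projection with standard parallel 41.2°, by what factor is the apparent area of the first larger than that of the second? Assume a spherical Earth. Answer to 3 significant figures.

1.59

The equidistant cylindrical projection with φ₀ = 41.2° has h = 1 (meridians true) and k = cos φ₀ / cos φ along parallels.
Areal scale at 51.4°: h·k = 1.000 × 1.206 = 1.206.
Areal scale at 6.5°: h·k = 1.000 × 0.7573 = 0.7573.
Ratio = 1.206/0.7573 ≈ 1.59.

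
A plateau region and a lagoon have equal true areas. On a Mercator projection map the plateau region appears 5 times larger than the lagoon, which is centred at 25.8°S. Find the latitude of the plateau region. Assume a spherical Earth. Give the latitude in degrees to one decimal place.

66.3°

For equal true areas on Mercator, apparent areas scale as sec²φ, so the ratio is cos²φ₂ / cos²φ₁.
cos²φ₂ / cos²φ₁ = 5  ⇒  cos φ₁ = cos 25.8° / √5 = 0.9003/2.236 = 0.4026.
φ₁ = arccos(0.4026) ≈ 66.3°.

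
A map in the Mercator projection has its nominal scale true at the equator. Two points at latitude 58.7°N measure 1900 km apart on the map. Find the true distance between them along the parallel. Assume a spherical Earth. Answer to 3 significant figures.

For Mercator, h = k = sec φ (a conformal cylindrical projection has a single point scale, 1/cos φ).
Along the parallel at 58.7°, map distances are exaggerated by k = sec 58.7° = 1.925.
True distance = 1900 / 1.925 = 1900 × cos 58.7° ≈ 987 km.

987 km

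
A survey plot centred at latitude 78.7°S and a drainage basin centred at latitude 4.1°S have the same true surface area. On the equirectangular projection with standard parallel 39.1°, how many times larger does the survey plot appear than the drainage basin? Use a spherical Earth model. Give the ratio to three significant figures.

The equidistant cylindrical projection with φ₀ = 39.1° has h = 1 (meridians true) and k = cos φ₀ / cos φ along parallels.
Areal scale at 78.7°: h·k = 1.000 × 3.961 = 3.961.
Areal scale at 4.1°: h·k = 1.000 × 0.7780 = 0.7780.
Ratio = 3.961/0.7780 ≈ 5.09.

5.09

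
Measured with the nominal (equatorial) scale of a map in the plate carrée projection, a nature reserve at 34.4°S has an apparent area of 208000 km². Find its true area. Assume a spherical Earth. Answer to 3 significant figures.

172000 km²

In the plate carrée (x = Rλ, y = Rφ), meridians are true-scale (h = 1) and parallels are stretched by k = sec φ.
Areal scale = h·k = 1 × sec φ; at 34.4°, h = 1.000, k = 1.212, so h·k = 1.212.
True area = apparent / (areal scale) = 208000 / 1.212 ≈ 172000 km².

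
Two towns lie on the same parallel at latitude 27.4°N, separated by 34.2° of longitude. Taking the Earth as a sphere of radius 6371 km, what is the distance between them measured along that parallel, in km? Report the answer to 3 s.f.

Arc length along a parallel = R cos φ · Δλ (with Δλ in radians).
= 6371 × cos 27.4° × (34.2° × π/180) = 6371 × 0.8878 × 0.5969 ≈ 3380 km.

3380 km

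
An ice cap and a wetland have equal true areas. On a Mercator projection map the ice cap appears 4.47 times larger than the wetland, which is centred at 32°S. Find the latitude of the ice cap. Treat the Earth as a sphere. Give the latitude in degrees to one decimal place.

66.4°

Mercator areal scale is sec²φ, so apparent-area ratio = sec²φ₁ / sec²φ₂ = cos²φ₂ / cos²φ₁.
cos²φ₂ / cos²φ₁ = 4.47  ⇒  cos φ₁ = cos 32° / √4.47 = 0.8480/2.114 = 0.4011.
φ₁ = arccos(0.4011) ≈ 66.4°.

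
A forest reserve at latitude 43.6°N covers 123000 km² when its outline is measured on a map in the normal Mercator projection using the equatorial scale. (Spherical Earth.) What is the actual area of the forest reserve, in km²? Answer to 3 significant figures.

64500 km²

Mercator is conformal, so the point scale is isotropic: h = k = sec φ = 1/cos φ.
Areal scale = k² = sec²φ = 1/cos²(43.6°) = 1/0.7242² = 1.907.
True area = apparent / (areal scale) = 123000 / 1.907 ≈ 64500 km².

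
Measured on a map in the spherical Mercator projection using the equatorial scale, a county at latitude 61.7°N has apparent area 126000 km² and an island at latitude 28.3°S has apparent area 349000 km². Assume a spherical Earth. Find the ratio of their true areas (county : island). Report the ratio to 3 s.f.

0.105

Mercator's areal exaggeration is sec²φ; hence true area = (apparent area) · cos²φ.
True area of county: 126000 × cos²(61.7°) = 126000 × 0.2248 = 28320 km².
True area of island: 349000 × cos²(28.3°) = 349000 × 0.7752 = 270600 km².
Ratio = 28320 / 270600 ≈ 0.105.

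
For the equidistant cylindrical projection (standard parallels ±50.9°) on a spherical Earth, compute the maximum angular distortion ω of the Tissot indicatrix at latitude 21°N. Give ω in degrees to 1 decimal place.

In the equirectangular projection with standard parallel φ₀ = 50.9° (x = Rλ cos φ₀, y = Rφ), meridians are true-scale (h = 1) and the parallel scale is k = cos φ₀ / cos φ.
At 21°: h = 1.000, k = 0.6755; principal scales a = 1.000, b = 0.6755.
sin(ω/2) = (a − b)/(a + b) = 0.3245/1.676 = 0.1936, so ω = 2 arcsin(0.1936) ≈ 22.3°.

22.3°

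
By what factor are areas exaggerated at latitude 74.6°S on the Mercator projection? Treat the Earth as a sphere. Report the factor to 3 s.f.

14.2

The Mercator projection is conformal; its linear scale factor is the same in every direction and equals sec φ = 1/cos φ.
Areal scale = k² = sec²φ = 1/cos²(74.6°) = 1/0.2656² = 14.18.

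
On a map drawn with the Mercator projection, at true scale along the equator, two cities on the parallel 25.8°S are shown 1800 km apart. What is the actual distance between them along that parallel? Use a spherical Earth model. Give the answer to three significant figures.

1620 km

Mercator is conformal, so the point scale is isotropic: h = k = sec φ = 1/cos φ.
Along the parallel at 25.8°, map distances are exaggerated by k = sec 25.8° = 1.111.
True distance = 1800 / 1.111 = 1800 × cos 25.8° ≈ 1620 km.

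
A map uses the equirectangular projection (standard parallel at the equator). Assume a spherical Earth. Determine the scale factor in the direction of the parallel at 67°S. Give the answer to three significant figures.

For the equirectangular projection with φ₀ = 0 (plate carrée), h = 1 along meridians and k = sec φ along parallels.
k = 1/cos 67° = 1/0.3907 = 2.559.

2.56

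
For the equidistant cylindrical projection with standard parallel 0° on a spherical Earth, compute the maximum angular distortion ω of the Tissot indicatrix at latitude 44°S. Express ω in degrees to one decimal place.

18.8°

For the equirectangular projection with φ₀ = 0 (plate carrée), h = 1 along meridians and k = sec φ along parallels.
At 44°: h = 1.000, k = 1.390; principal scales a = 1.390, b = 1.000.
sin(ω/2) = (a − b)/(a + b) = 0.3902/2.390 = 0.1632, so ω = 2 arcsin(0.1632) ≈ 18.8°.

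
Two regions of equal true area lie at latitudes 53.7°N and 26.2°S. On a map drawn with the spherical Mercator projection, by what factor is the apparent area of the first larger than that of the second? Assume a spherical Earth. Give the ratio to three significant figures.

On Mercator, area is exaggerated by sec²φ = 1/cos²φ.
At 53.7°: sec²(53.7°) = 1/0.5920² = 2.853.
At 26.2°: sec²(26.2°) = 1/0.8973² = 1.242.
Ratio = 2.853/1.242 = cos²(26.2°)/cos²(53.7°) ≈ 2.30.

2.30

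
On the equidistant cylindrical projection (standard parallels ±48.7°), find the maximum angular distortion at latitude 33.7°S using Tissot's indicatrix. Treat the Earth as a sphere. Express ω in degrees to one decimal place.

The equidistant cylindrical projection with φ₀ = 48.7° has h = 1 (meridians true) and k = cos φ₀ / cos φ along parallels.
At 33.7°: h = 1.000, k = 0.7933; principal scales a = 1.000, b = 0.7933.
sin(ω/2) = (a − b)/(a + b) = 0.2067/1.793 = 0.1153, so ω = 2 arcsin(0.1153) ≈ 13.2°.

13.2°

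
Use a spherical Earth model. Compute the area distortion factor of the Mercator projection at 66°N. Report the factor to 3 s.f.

6.04

The Mercator projection is conformal; its linear scale factor is the same in every direction and equals sec φ = 1/cos φ.
Areal scale = k² = sec²φ = 1/cos²(66°) = 1/0.4067² = 6.045.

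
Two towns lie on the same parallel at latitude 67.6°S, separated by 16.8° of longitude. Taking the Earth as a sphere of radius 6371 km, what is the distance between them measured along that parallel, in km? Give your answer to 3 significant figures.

712 km

Arc length along a parallel = R cos φ · Δλ (with Δλ in radians).
= 6371 × cos 67.6° × (16.8° × π/180) = 6371 × 0.3811 × 0.2932 ≈ 712 km.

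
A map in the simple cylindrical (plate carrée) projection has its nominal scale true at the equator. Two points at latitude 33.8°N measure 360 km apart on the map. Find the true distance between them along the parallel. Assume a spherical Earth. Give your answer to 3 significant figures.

299 km

For the equirectangular projection with φ₀ = 0 (plate carrée), h = 1 along meridians and k = sec φ along parallels.
Along the parallel at 33.8°, map distances are exaggerated by k = sec 33.8° = 1.203.
True distance = 360 / 1.203 = 360 × cos 33.8° ≈ 299 km.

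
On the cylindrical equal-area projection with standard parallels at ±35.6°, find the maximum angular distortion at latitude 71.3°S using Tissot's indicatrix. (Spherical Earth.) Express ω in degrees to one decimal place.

93.9°

A cylindrical equal-area projection with standard parallel φ₀ has meridian scale h = cos φ / cos φ₀ and parallel scale k = cos φ₀ / cos φ (so areas are preserved, h·k = 1).
At 71.3°: h = 0.3943, k = 2.536; principal scales a = 2.536, b = 0.3943.
sin(ω/2) = (a − b)/(a + b) = 2.142/2.930 = 0.7309, so ω = 2 arcsin(0.7309) ≈ 93.9°.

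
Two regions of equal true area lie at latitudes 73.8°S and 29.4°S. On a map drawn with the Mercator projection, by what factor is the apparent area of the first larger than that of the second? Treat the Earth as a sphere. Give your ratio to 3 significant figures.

9.75

On Mercator, area is exaggerated by sec²φ = 1/cos²φ.
At 73.8°: sec²(73.8°) = 1/0.2790² = 12.85.
At 29.4°: sec²(29.4°) = 1/0.8712² = 1.317.
Ratio = 12.85/1.317 = cos²(29.4°)/cos²(73.8°) ≈ 9.75.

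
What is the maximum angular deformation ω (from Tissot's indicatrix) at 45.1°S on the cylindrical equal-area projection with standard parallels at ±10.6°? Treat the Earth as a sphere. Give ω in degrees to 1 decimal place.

For cylindrical equal-area with standard parallel φ₀, h = cos φ / cos φ₀ and k = cos φ₀ / cos φ, so h·k = 1.
At 45.1°: h = 0.7181, k = 1.393; principal scales a = 1.393, b = 0.7181.
sin(ω/2) = (a − b)/(a + b) = 0.6744/2.111 = 0.3195, so ω = 2 arcsin(0.3195) ≈ 37.3°.

37.3°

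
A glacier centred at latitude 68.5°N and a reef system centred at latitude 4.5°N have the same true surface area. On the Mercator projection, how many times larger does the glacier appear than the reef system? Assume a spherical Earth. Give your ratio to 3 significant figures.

Mercator areal scale is sec²φ.
At 68.5°: sec²(68.5°) = 1/0.3665² = 7.445.
At 4.5°: sec²(4.5°) = 1/0.9969² = 1.006.
Ratio = 7.445/1.006 = cos²(4.5°)/cos²(68.5°) ≈ 7.40.

7.40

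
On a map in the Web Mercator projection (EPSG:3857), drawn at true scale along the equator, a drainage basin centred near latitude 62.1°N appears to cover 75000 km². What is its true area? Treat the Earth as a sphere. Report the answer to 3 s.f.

The Mercator projection is conformal; its linear scale factor is the same in every direction and equals sec φ = 1/cos φ.
Areal scale = k² = sec²φ = 1/cos²(62.1°) = 1/0.4679² = 4.567.
True area = apparent / (areal scale) = 75000 / 4.567 ≈ 16400 km².

16400 km²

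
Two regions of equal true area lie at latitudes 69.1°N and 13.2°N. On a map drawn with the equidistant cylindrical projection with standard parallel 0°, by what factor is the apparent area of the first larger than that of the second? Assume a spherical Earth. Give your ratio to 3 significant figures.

2.73

Plate carrée maps x = Rλ, y = Rφ. The meridian scale is h = 1 and the parallel scale is k = 1/cos φ = sec φ.
Areal scale at 69.1°: h·k = 1.000 × 2.803 = 2.803.
Areal scale at 13.2°: h·k = 1.000 × 1.027 = 1.027.
Ratio = 2.803/1.027 ≈ 2.73.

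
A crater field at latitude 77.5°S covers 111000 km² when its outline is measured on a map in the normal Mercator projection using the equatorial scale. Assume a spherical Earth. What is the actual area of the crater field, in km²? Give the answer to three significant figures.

Mercator is conformal, so the point scale is isotropic: h = k = sec φ = 1/cos φ.
Areal scale = k² = sec²φ = 1/cos²(77.5°) = 1/0.2164² = 21.35.
True area = apparent / (areal scale) = 111000 / 21.35 ≈ 5200 km².

5200 km²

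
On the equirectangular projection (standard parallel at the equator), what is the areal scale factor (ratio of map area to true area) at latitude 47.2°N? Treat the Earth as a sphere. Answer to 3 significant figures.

1.47

In the plate carrée (x = Rλ, y = Rφ), meridians are true-scale (h = 1) and parallels are stretched by k = sec φ.
Areal scale = h·k = 1 × sec φ; at 47.2°, h = 1.000, k = 1.472, so h·k = 1.472.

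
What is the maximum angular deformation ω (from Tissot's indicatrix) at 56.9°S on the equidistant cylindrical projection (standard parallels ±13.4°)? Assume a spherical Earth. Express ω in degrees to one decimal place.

The equidistant cylindrical projection with φ₀ = 13.4° has h = 1 (meridians true) and k = cos φ₀ / cos φ along parallels.
At 56.9°: h = 1.000, k = 1.781; principal scales a = 1.781, b = 1.000.
sin(ω/2) = (a − b)/(a + b) = 0.7813/2.781 = 0.2809, so ω = 2 arcsin(0.2809) ≈ 32.6°.

32.6°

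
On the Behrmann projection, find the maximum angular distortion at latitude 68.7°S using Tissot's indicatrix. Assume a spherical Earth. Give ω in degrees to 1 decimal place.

The Behrmann projection is cylindrical equal-area with φ₀ = 30°. For cylindrical equal-area with standard parallel φ₀, h = cos φ / cos φ₀ and k = cos φ₀ / cos φ, so h·k = 1.
At 68.7°: h = 0.4194, k = 2.384; principal scales a = 2.384, b = 0.4194.
sin(ω/2) = (a − b)/(a + b) = 1.965/2.804 = 0.7008, so ω = 2 arcsin(0.7008) ≈ 89.0°.

89.0°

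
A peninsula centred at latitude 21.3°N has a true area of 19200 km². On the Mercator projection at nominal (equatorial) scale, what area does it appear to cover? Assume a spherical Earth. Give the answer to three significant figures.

For Mercator, h = k = sec φ (a conformal cylindrical projection has a single point scale, 1/cos φ).
Areal scale = k² = sec²φ = 1/cos²(21.3°) = 1/0.9317² = 1.152.
Apparent area = 19200 × 1.152 ≈ 22100 km².

22100 km²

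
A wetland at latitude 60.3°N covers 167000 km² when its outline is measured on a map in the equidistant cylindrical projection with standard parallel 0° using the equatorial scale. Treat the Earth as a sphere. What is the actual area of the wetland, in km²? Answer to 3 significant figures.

Plate carrée maps x = Rλ, y = Rφ. The meridian scale is h = 1 and the parallel scale is k = 1/cos φ = sec φ.
Areal scale = h·k = 1 × sec φ; at 60.3°, h = 1.000, k = 2.018, so h·k = 2.018.
True area = apparent / (areal scale) = 167000 / 2.018 ≈ 82700 km².

82700 km²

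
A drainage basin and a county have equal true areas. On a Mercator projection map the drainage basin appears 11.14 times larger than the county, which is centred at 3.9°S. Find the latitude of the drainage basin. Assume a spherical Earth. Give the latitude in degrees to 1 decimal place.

For equal true areas on Mercator, apparent areas scale as sec²φ, so the ratio is cos²φ₂ / cos²φ₁.
cos²φ₂ / cos²φ₁ = 11.14  ⇒  cos φ₁ = cos 3.9° / √11.14 = 0.9977/3.338 = 0.2989.
φ₁ = arccos(0.2989) ≈ 72.6°.

72.6°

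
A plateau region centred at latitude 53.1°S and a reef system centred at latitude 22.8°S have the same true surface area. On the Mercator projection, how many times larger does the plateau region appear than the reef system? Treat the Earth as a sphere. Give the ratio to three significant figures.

Mercator areal scale is sec²φ.
At 53.1°: sec²(53.1°) = 1/0.6004² = 2.774.
At 22.8°: sec²(22.8°) = 1/0.9219² = 1.177.
Ratio = 2.774/1.177 = cos²(22.8°)/cos²(53.1°) ≈ 2.36.

2.36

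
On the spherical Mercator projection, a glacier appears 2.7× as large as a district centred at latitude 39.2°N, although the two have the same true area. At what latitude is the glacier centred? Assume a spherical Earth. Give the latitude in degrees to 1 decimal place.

Mercator areal scale is sec²φ, so apparent-area ratio = sec²φ₁ / sec²φ₂ = cos²φ₂ / cos²φ₁.
cos²φ₂ / cos²φ₁ = 2.7  ⇒  cos φ₁ = cos 39.2° / √2.7 = 0.7749/1.643 = 0.4716.
φ₁ = arccos(0.4716) ≈ 61.9°.

61.9°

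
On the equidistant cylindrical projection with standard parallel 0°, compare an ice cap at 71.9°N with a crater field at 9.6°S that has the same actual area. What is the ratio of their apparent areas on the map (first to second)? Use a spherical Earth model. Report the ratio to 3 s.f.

Plate carrée maps x = Rλ, y = Rφ. The meridian scale is h = 1 and the parallel scale is k = 1/cos φ = sec φ.
Areal scale at 71.9°: h·k = 1.000 × 3.219 = 3.219.
Areal scale at 9.6°: h·k = 1.000 × 1.014 = 1.014.
Ratio = 3.219/1.014 ≈ 3.17.

3.17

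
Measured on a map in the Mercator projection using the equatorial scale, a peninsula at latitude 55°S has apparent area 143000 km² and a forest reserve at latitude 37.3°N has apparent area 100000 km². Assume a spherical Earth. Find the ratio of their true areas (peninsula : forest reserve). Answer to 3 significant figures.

On Mercator the areal scale is sec²φ, so true area = apparent × cos²φ.
True area of peninsula: 143000 × cos²(55°) = 143000 × 0.3290 = 47050 km².
True area of forest reserve: 100000 × cos²(37.3°) = 100000 × 0.6328 = 63280 km².
Ratio = 47050 / 63280 ≈ 0.743.

0.743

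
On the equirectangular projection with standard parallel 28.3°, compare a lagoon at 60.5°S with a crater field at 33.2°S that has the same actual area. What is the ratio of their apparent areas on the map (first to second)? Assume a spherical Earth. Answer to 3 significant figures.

1.70

The equidistant cylindrical projection with φ₀ = 28.3° has h = 1 (meridians true) and k = cos φ₀ / cos φ along parallels.
Areal scale at 60.5°: h·k = 1.000 × 1.788 = 1.788.
Areal scale at 33.2°: h·k = 1.000 × 1.052 = 1.052.
Ratio = 1.788/1.052 ≈ 1.70.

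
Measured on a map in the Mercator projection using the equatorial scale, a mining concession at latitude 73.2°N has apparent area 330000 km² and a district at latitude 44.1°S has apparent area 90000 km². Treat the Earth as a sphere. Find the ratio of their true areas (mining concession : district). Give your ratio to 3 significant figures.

Mercator's areal exaggeration is sec²φ; hence true area = (apparent area) · cos²φ.
True area of mining concession: 330000 × cos²(73.2°) = 330000 × 0.08354 = 27570 km².
True area of district: 90000 × cos²(44.1°) = 90000 × 0.5157 = 46410 km².
Ratio = 27570 / 46410 ≈ 0.594.

0.594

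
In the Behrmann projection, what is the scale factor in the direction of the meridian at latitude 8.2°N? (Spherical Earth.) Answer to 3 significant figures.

Behrmann is a cylindrical equal-area projection with standard parallels at ±30°. A cylindrical equal-area projection with standard parallel φ₀ has meridian scale h = cos φ / cos φ₀ and parallel scale k = cos φ₀ / cos φ (so areas are preserved, h·k = 1).
h = cos 8.2° / cos 30° = 0.9898/0.8660 = 1.143.

1.14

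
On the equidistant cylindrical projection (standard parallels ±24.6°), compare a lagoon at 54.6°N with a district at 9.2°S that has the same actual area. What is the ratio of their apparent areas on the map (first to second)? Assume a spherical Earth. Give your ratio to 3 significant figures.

With standard parallel φ₀ = 24.6°, the equirectangular projection gives x = Rλ cos φ₀, y = Rφ, so h = 1 and k = cos 24.6° / cos φ.
Areal scale at 54.6°: h·k = 1.000 × 1.570 = 1.570.
Areal scale at 9.2°: h·k = 1.000 × 0.9211 = 0.9211.
Ratio = 1.570/0.9211 ≈ 1.70.

1.70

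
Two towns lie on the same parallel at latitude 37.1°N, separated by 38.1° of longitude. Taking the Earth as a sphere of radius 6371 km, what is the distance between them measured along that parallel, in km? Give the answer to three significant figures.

Arc length along a parallel = R cos φ · Δλ (with Δλ in radians).
= 6371 × cos 37.1° × (38.1° × π/180) = 6371 × 0.7976 × 0.6650 ≈ 3380 km.

3380 km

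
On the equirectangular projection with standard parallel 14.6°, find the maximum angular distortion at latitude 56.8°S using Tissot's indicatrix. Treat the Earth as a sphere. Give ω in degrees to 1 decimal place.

The equidistant cylindrical projection with φ₀ = 14.6° has h = 1 (meridians true) and k = cos φ₀ / cos φ along parallels.
At 56.8°: h = 1.000, k = 1.767; principal scales a = 1.767, b = 1.000.
sin(ω/2) = (a − b)/(a + b) = 0.7673/2.767 = 0.2773, so ω = 2 arcsin(0.2773) ≈ 32.2°.

32.2°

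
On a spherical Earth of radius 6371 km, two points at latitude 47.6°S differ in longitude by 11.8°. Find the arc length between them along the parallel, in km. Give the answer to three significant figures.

Arc length along a parallel = R cos φ · Δλ (with Δλ in radians).
= 6371 × cos 47.6° × (11.8° × π/180) = 6371 × 0.6743 × 0.2059 ≈ 885 km.

885 km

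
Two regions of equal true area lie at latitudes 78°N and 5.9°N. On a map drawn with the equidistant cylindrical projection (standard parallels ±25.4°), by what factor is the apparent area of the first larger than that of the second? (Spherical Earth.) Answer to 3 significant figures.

In the equirectangular projection with standard parallel φ₀ = 25.4° (x = Rλ cos φ₀, y = Rφ), meridians are true-scale (h = 1) and the parallel scale is k = cos φ₀ / cos φ.
Areal scale at 78°: h·k = 1.000 × 4.345 = 4.345.
Areal scale at 5.9°: h·k = 1.000 × 0.9081 = 0.9081.
Ratio = 4.345/0.9081 ≈ 4.78.

4.78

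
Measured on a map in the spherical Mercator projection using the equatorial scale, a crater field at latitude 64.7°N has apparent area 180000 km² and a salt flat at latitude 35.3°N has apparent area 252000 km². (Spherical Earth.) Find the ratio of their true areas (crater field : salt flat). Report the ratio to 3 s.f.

Mercator's areal exaggeration is sec²φ; hence true area = (apparent area) · cos²φ.
True area of crater field: 180000 × cos²(64.7°) = 180000 × 0.1826 = 32870 km².
True area of salt flat: 252000 × cos²(35.3°) = 252000 × 0.6661 = 167900 km².
Ratio = 32870 / 167900 ≈ 0.196.

0.196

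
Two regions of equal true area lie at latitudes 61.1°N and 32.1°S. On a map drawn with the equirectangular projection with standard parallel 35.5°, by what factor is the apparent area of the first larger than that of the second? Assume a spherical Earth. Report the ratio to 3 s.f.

With standard parallel φ₀ = 35.5°, the equirectangular projection gives x = Rλ cos φ₀, y = Rφ, so h = 1 and k = cos 35.5° / cos φ.
Areal scale at 61.1°: h·k = 1.000 × 1.685 = 1.685.
Areal scale at 32.1°: h·k = 1.000 × 0.9610 = 0.9610.
Ratio = 1.685/0.9610 ≈ 1.75.

1.75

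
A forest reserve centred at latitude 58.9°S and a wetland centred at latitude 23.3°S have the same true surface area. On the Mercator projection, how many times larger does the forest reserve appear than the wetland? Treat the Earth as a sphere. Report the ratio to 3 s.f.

Mercator areal scale is sec²φ.
At 58.9°: sec²(58.9°) = 1/0.5165² = 3.748.
At 23.3°: sec²(23.3°) = 1/0.9184² = 1.185.
Ratio = 3.748/1.185 = cos²(23.3°)/cos²(58.9°) ≈ 3.16.

3.16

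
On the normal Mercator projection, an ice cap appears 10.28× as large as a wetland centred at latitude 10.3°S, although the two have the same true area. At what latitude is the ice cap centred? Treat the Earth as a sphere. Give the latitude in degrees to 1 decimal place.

72.1°

On Mercator, (apparent₁)/(apparent₂) = sec²φ₁ / sec²φ₂ when true areas are equal.
cos²φ₂ / cos²φ₁ = 10.28  ⇒  cos φ₁ = cos 10.3° / √10.28 = 0.9839/3.206 = 0.3069.
φ₁ = arccos(0.3069) ≈ 72.1°.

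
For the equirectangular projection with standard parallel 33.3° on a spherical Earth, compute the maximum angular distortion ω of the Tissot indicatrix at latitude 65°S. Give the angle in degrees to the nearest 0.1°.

38.3°

The equidistant cylindrical projection with φ₀ = 33.3° has h = 1 (meridians true) and k = cos φ₀ / cos φ along parallels.
At 65°: h = 1.000, k = 1.978; principal scales a = 1.978, b = 1.000.
sin(ω/2) = (a − b)/(a + b) = 0.9777/2.978 = 0.3283, so ω = 2 arcsin(0.3283) ≈ 38.3°.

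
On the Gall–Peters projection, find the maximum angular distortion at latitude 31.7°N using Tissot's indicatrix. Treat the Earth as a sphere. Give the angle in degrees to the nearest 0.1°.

21.1°

The Gall–Peters projection is cylindrical equal-area with φ₀ = 45°. A cylindrical equal-area projection with standard parallel φ₀ has meridian scale h = cos φ / cos φ₀ and parallel scale k = cos φ₀ / cos φ (so areas are preserved, h·k = 1).
At 31.7°: h = 1.203, k = 0.8311; principal scales a = 1.203, b = 0.8311.
sin(ω/2) = (a − b)/(a + b) = 0.3721/2.034 = 0.1829, so ω = 2 arcsin(0.1829) ≈ 21.1°.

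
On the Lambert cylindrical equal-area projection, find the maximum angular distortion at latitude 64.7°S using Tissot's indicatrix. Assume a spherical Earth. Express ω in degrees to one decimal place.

The Lambert cylindrical equal-area projection is the cylindrical equal-area projection with its standard parallel at the equator (φ₀ = 0). Cylindrical equal-area (φ₀ = 0°): h = cos φ / cos 0° along meridians, k = cos 0° / cos φ along parallels; h·k = 1.
At 64.7°: h = 0.4274, k = 2.340; principal scales a = 2.340, b = 0.4274.
sin(ω/2) = (a − b)/(a + b) = 1.913/2.767 = 0.6911, so ω = 2 arcsin(0.6911) ≈ 87.4°.

87.4°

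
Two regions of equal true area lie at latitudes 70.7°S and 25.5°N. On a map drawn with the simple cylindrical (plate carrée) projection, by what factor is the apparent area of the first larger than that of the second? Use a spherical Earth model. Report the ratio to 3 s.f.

In the plate carrée (x = Rλ, y = Rφ), meridians are true-scale (h = 1) and parallels are stretched by k = sec φ.
Areal scale at 70.7°: h·k = 1.000 × 3.026 = 3.026.
Areal scale at 25.5°: h·k = 1.000 × 1.108 = 1.108.
Ratio = 3.026/1.108 ≈ 2.73.

2.73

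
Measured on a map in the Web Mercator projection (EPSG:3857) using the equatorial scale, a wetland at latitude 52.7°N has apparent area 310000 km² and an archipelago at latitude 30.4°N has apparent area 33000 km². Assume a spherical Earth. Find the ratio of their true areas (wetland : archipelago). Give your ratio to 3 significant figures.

4.64

Mercator's areal exaggeration is sec²φ; hence true area = (apparent area) · cos²φ.
True area of wetland: 310000 × cos²(52.7°) = 310000 × 0.3672 = 113800 km².
True area of archipelago: 33000 × cos²(30.4°) = 33000 × 0.7439 = 24550 km².
Ratio = 113800 / 24550 ≈ 4.64.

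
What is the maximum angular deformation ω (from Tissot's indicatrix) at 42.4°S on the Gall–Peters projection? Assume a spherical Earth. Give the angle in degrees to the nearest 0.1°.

The Gall–Peters projection is cylindrical equal-area with φ₀ = 45°. For cylindrical equal-area with standard parallel φ₀, h = cos φ / cos φ₀ and k = cos φ₀ / cos φ, so h·k = 1.
At 42.4°: h = 1.044, k = 0.9575; principal scales a = 1.044, b = 0.9575.
sin(ω/2) = (a − b)/(a + b) = 0.08679/2.002 = 0.04335, so ω = 2 arcsin(0.04335) ≈ 5.0°.

5.0°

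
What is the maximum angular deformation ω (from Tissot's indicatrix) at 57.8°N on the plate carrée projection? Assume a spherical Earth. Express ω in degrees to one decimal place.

35.5°

Plate carrée maps x = Rλ, y = Rφ. The meridian scale is h = 1 and the parallel scale is k = 1/cos φ = sec φ.
At 57.8°: h = 1.000, k = 1.877; principal scales a = 1.877, b = 1.000.
sin(ω/2) = (a − b)/(a + b) = 0.8766/2.877 = 0.3047, so ω = 2 arcsin(0.3047) ≈ 35.5°.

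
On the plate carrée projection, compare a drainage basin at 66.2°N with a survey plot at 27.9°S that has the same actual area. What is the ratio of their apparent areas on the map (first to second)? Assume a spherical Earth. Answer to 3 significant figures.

2.19

In the plate carrée (x = Rλ, y = Rφ), meridians are true-scale (h = 1) and parallels are stretched by k = sec φ.
Areal scale at 66.2°: h·k = 1.000 × 2.478 = 2.478.
Areal scale at 27.9°: h·k = 1.000 × 1.132 = 1.132.
Ratio = 2.478/1.132 ≈ 2.19.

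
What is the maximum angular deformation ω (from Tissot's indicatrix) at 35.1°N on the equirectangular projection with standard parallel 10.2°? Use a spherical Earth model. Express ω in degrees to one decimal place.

10.6°

The equidistant cylindrical projection with φ₀ = 10.2° has h = 1 (meridians true) and k = cos φ₀ / cos φ along parallels.
At 35.1°: h = 1.000, k = 1.203; principal scales a = 1.203, b = 1.000.
sin(ω/2) = (a − b)/(a + b) = 0.2030/2.203 = 0.09213, so ω = 2 arcsin(0.09213) ≈ 10.6°.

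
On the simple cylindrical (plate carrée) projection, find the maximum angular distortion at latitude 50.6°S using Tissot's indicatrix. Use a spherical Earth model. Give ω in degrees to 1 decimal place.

Plate carrée maps x = Rλ, y = Rφ. The meridian scale is h = 1 and the parallel scale is k = 1/cos φ = sec φ.
At 50.6°: h = 1.000, k = 1.575; principal scales a = 1.575, b = 1.000.
sin(ω/2) = (a − b)/(a + b) = 0.5755/2.575 = 0.2234, so ω = 2 arcsin(0.2234) ≈ 25.8°.

25.8°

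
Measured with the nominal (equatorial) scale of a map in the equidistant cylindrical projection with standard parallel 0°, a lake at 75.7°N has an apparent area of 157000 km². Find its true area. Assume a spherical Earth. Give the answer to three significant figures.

38800 km²

In the plate carrée (x = Rλ, y = Rφ), meridians are true-scale (h = 1) and parallels are stretched by k = sec φ.
Areal scale = h·k = 1 × sec φ; at 75.7°, h = 1.000, k = 4.049, so h·k = 4.049.
True area = apparent / (areal scale) = 157000 / 4.049 ≈ 38800 km².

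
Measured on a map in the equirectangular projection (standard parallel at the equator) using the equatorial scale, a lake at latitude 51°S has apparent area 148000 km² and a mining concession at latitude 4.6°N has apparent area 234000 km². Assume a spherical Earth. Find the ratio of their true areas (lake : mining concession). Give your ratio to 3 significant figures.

0.399

On the plate carrée, areal scale = h·k = 1 × sec φ, so true area = apparent × cos φ.
True area of lake: 148000 × cos(51°) = 148000 × 0.6293 = 93140 km².
True area of mining concession: 234000 × cos(4.6°) = 234000 × 0.9968 = 233200 km².
Ratio = 93140 / 233200 ≈ 0.399.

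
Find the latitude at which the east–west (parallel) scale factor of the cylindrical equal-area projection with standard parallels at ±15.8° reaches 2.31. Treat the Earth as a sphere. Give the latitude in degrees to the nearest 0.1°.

65.4°

Cylindrical equal-area (φ₀ = 15.8°): h = cos φ / cos 15.8° along meridians, k = cos 15.8° / cos φ along parallels; h·k = 1.
k = cos φ₀ / cos φ = 2.31  ⇒  cos φ = cos 15.8° / 2.31 = 0.4165.
φ = arccos(0.4165) ≈ 65.4°.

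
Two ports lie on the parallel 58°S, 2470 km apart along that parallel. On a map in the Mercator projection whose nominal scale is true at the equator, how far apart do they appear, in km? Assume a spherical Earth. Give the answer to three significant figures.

4660 km

The Mercator projection is conformal; its linear scale factor is the same in every direction and equals sec φ = 1/cos φ.
Along the parallel, k = sec 58° = 1/0.5299 = 1.887.
Map distance = 2470 × 1.887 ≈ 4660 km.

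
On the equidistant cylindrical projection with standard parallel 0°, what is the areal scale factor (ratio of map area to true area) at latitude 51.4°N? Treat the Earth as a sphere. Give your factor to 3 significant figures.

1.60

In the plate carrée (x = Rλ, y = Rφ), meridians are true-scale (h = 1) and parallels are stretched by k = sec φ.
Areal scale = h·k = 1 × sec φ; at 51.4°, h = 1.000, k = 1.603, so h·k = 1.603.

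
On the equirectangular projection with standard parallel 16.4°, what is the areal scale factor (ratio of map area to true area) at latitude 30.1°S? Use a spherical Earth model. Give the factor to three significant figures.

1.11

In the equirectangular projection with standard parallel φ₀ = 16.4° (x = Rλ cos φ₀, y = Rφ), meridians are true-scale (h = 1) and the parallel scale is k = cos φ₀ / cos φ.
Areal scale = h·k = 1 × cos φ₀ / cos φ; at 30.1°, h = 1.000, k = 1.109, so h·k = 1.109.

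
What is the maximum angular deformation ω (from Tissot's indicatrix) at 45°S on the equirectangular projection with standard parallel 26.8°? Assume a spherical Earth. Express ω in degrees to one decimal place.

In the equirectangular projection with standard parallel φ₀ = 26.8° (x = Rλ cos φ₀, y = Rφ), meridians are true-scale (h = 1) and the parallel scale is k = cos φ₀ / cos φ.
At 45°: h = 1.000, k = 1.262; principal scales a = 1.262, b = 1.000.
sin(ω/2) = (a − b)/(a + b) = 0.2623/2.262 = 0.1159, so ω = 2 arcsin(0.1159) ≈ 13.3°.

13.3°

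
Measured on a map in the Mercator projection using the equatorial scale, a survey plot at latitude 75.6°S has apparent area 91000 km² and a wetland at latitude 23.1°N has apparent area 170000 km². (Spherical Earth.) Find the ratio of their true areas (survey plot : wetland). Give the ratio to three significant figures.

On Mercator the areal scale is sec²φ, so true area = apparent × cos²φ.
True area of survey plot: 91000 × cos²(75.6°) = 91000 × 0.06185 = 5628 km².
True area of wetland: 170000 × cos²(23.1°) = 170000 × 0.8461 = 143800 km².
Ratio = 5628 / 143800 ≈ 0.0391.

0.0391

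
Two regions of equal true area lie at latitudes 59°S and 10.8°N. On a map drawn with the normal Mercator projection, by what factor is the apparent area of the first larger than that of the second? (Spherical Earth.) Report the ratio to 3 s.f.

3.64

Mercator is conformal with k = sec φ, so areal scale = k² = sec²φ.
At 59°: sec²(59°) = 1/0.5150² = 3.770.
At 10.8°: sec²(10.8°) = 1/0.9823² = 1.036.
Ratio = 3.770/1.036 = cos²(10.8°)/cos²(59°) ≈ 3.64.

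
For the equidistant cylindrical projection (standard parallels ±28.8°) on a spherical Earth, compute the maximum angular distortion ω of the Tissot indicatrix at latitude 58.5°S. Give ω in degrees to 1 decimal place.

The equidistant cylindrical projection with φ₀ = 28.8° has h = 1 (meridians true) and k = cos φ₀ / cos φ along parallels.
At 58.5°: h = 1.000, k = 1.677; principal scales a = 1.677, b = 1.000.
sin(ω/2) = (a − b)/(a + b) = 0.6771/2.677 = 0.2529, so ω = 2 arcsin(0.2529) ≈ 29.3°.

29.3°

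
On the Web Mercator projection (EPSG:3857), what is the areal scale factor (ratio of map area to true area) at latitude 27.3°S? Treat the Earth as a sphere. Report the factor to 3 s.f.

The Mercator projection is conformal; its linear scale factor is the same in every direction and equals sec φ = 1/cos φ.
Areal scale = k² = sec²φ = 1/cos²(27.3°) = 1/0.8886² = 1.266.

1.27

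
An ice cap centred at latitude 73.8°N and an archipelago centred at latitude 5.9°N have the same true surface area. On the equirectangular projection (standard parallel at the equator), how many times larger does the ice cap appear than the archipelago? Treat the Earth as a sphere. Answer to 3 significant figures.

For the equirectangular projection with φ₀ = 0 (plate carrée), h = 1 along meridians and k = sec φ along parallels.
Areal scale at 73.8°: h·k = 1.000 × 3.584 = 3.584.
Areal scale at 5.9°: h·k = 1.000 × 1.005 = 1.005.
Ratio = 3.584/1.005 ≈ 3.57.

3.57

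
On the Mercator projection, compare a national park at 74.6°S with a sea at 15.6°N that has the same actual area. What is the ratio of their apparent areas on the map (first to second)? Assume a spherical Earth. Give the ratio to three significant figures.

13.2

Mercator is conformal with k = sec φ, so areal scale = k² = sec²φ.
At 74.6°: sec²(74.6°) = 1/0.2656² = 14.18.
At 15.6°: sec²(15.6°) = 1/0.9632² = 1.078.
Ratio = 14.18/1.078 = cos²(15.6°)/cos²(74.6°) ≈ 13.2.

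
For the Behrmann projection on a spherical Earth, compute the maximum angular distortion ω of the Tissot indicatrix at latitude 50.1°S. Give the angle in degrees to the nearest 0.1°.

The Behrmann projection is cylindrical equal-area with φ₀ = 30°. For cylindrical equal-area with standard parallel φ₀, h = cos φ / cos φ₀ and k = cos φ₀ / cos φ, so h·k = 1.
At 50.1°: h = 0.7407, k = 1.350; principal scales a = 1.350, b = 0.7407.
sin(ω/2) = (a − b)/(a + b) = 0.6094/2.091 = 0.2915, so ω = 2 arcsin(0.2915) ≈ 33.9°.

33.9°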